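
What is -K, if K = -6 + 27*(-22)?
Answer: 600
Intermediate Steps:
K = -600 (K = -6 - 594 = -600)
-K = -1*(-600) = 600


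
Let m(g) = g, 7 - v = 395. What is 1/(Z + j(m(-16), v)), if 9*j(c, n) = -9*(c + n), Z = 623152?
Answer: 1/623556 ≈ 1.6037e-6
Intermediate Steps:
v = -388 (v = 7 - 1*395 = 7 - 395 = -388)
j(c, n) = -c - n (j(c, n) = (-9*(c + n))/9 = (-9*c - 9*n)/9 = -c - n)
1/(Z + j(m(-16), v)) = 1/(623152 + (-1*(-16) - 1*(-388))) = 1/(623152 + (16 + 388)) = 1/(623152 + 404) = 1/623556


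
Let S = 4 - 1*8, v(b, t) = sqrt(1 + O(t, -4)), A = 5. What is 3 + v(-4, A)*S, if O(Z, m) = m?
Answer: 3 - 4*I*sqrt(3) ≈ 3.0 - 6.9282*I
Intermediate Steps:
v(b, t) = I*sqrt(3) (v(b, t) = sqrt(1 - 4) = sqrt(-3) = I*sqrt(3))
S = -4 (S = 4 - 8 = -4)
3 + v(-4, A)*S = 3 + (I*sqrt(3))*(-4) = 3 - 4*I*sqrt(3)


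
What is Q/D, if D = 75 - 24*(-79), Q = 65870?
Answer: 65870/1971 ≈ 33.420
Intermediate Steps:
D = 1971 (D = 75 + 1896 = 1971)
Q/D = 65870/1971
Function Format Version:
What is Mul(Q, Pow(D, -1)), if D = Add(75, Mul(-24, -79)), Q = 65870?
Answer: Rational(65870, 1971) ≈ 33.420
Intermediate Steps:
D = 1971 (D = Add(75, 1896) = 1971)
Mul(Q, Pow(D, -1)) = Mul(65870, Pow(1971, -1)) = Mul(65870, Rational(1, 1971)) = Rational(65870, 1971)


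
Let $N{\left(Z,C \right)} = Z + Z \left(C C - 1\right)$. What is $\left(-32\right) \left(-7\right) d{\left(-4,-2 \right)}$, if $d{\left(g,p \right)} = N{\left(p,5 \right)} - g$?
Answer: $-10304$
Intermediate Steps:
$N{\left(Z,C \right)} = Z + Z \left(-1 + C^{2}\right)$ ($N{\left(Z,C \right)} = Z + Z \left(C^{2} - 1\right) = Z + Z \left(-1 + C^{2}\right)$)
$d{\left(g,p \right)} = - g + 25 p$ ($d{\left(g,p \right)} = p 5^{2} - g = p 25 - g = 25 p - g = - g + 25 p$)
$\left(-32\right) \left(-7\right) d{\left(-4,-2 \right)} = \left(-32\right) \left(-7\right) \left(\left(-1\right) \left(-4\right) + 25 \left(-2\right)\right) = 224 \left(4 - 50\right) = 224 \left(-46\right) = -10304$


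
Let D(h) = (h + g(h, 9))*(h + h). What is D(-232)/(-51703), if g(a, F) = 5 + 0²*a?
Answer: -105328/51703 ≈ -2.0372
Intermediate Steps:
g(a, F) = 5 (g(a, F) = 5 + 0*a = 5 + 0 = 5)
D(h) = 2*h*(5 + h) (D(h) = (h + 5)*(h + h) = (5 + h)*(2*h) = 2*h*(5 + h))
D(-232)/(-51703) = (2*(-232)*(5 - 232))/(-51703) = (2*(-232)*(-227))*(-1/51703) = 105328*(-1/51703) = -105328/51703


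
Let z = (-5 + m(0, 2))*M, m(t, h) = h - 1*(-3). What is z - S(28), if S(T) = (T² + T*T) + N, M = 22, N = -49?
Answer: -1519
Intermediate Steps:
m(t, h) = 3 + h (m(t, h) = h + 3 = 3 + h)
z = 0 (z = (-5 + (3 + 2))*22 = (-5 + 5)*22 = 0*22 = 0)
S(T) = -49 + 2*T² (S(T) = (T² + T*T) - 49 = (T² + T²) - 49 = 2*T² - 49 = -49 + 2*T²)
z - S(28) = 0 - (-49 + 2*28²) = 0 - (-49 + 2*784) = 0 - (-49 + 1568) = 0 - 1*1519 = 0 - 1519 = -1519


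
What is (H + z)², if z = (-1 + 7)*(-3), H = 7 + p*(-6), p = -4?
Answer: 169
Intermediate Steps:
H = 31 (H = 7 - 4*(-6) = 7 + 24 = 31)
z = -18 (z = 6*(-3) = -18)
(H + z)² = (31 - 18)² = 13² = 169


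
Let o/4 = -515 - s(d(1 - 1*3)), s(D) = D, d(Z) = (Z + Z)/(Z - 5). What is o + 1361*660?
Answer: 6273384/7 ≈ 8.9620e+5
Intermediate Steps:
d(Z) = 2*Z/(-5 + Z) (d(Z) = (2*Z)/(-5 + Z) = 2*Z/(-5 + Z))
o = -14436/7 (o = 4*(-515 - 2*(1 - 1*3)/(-5 + (1 - 1*3))) = 4*(-515 - 2*(1 - 3)/(-5 + (1 - 3))) = 4*(-515 - 2*(-2)/(-5 - 2)) = 4*(-515 - 2*(-2)/(-7)) = 4*(-515 - 2*(-2)*(-1)/7) = 4*(-515 - 1*4/7) = 4*(-515 - 4/7) = 4*(-3609/7) = -14436/7 ≈ -2062.3)
o + 1361*660 = -14436/7 + 1361*660 = -14436/7 + 898260 = 6273384/7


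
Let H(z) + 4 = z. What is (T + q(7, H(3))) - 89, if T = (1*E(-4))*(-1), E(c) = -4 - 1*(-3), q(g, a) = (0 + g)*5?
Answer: -53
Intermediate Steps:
H(z) = -4 + z
q(g, a) = 5*g (q(g, a) = g*5 = 5*g)
E(c) = -1 (E(c) = -4 + 3 = -1)
T = 1 (T = (1*(-1))*(-1) = -1*(-1) = 1)
(T + q(7, H(3))) - 89 = (1 + 5*7) - 89 = (1 + 35) - 89 = 36 - 89 = -53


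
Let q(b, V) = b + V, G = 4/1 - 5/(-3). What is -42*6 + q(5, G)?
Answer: -724/3 ≈ -241.33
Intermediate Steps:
G = 17/3 (G = 4*1 - 5*(-⅓) = 4 + 5/3 = 17/3 ≈ 5.6667)
q(b, V) = V + b
-42*6 + q(5, G) = -42*6 + (17/3 + 5) = -252 + 32/3 = -724/3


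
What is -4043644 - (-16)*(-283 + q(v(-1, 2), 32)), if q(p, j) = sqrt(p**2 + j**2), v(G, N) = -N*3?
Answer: -4048172 + 32*sqrt(265) ≈ -4.0477e+6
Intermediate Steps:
v(G, N) = -3*N
q(p, j) = sqrt(j**2 + p**2)
-4043644 - (-16)*(-283 + q(v(-1, 2), 32)) = -4043644 - (-16)*(-283 + sqrt(32**2 + (-3*2)**2)) = -4043644 - (-16)*(-283 + sqrt(1024 + (-6)**2)) = -4043644 - (-16)*(-283 + sqrt(1024 + 36)) = -4043644 - (-16)*(-283 + sqrt(1060)) = -4043644 - (-16)*(-283 + 2*sqrt(265)) = -4043644 - (4528 - 32*sqrt(265)) = -4043644 + (-4528 + 32*sqrt(265)) = -4048172 + 32*sqrt(265)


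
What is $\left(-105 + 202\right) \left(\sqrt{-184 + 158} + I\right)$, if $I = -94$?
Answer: $-9118 + 97 i \sqrt{26} \approx -9118.0 + 494.6 i$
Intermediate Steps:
$\left(-105 + 202\right) \left(\sqrt{-184 + 158} + I\right) = \left(-105 + 202\right) \left(\sqrt{-184 + 158} - 94\right) = 97 \left(\sqrt{-26} - 94\right) = 97 \left(i \sqrt{26} - 94\right) = 97 \left(-94 + i \sqrt{26}\right) = -9118 + 97 i \sqrt{26}$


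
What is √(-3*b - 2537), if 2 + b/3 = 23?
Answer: I*√2726 ≈ 52.211*I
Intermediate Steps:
b = 63 (b = -6 + 3*23 = -6 + 69 = 63)
√(-3*b - 2537) = √(-3*63 - 2537) = √(-189 - 2537) = √(-2726) = I*√2726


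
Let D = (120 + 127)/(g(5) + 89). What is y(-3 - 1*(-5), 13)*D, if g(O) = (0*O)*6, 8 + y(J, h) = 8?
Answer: 0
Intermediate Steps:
y(J, h) = 0 (y(J, h) = -8 + 8 = 0)
g(O) = 0 (g(O) = 0*6 = 0)
D = 247/89 (D = (120 + 127)/(0 + 89) = 247/89 ≈ 2.7753)
y(-3 - 1*(-5), 13)*D = 0*(247/89) = 0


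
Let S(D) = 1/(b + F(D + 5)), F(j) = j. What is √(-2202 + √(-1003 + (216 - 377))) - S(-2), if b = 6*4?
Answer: -1/27 + √(-2202 + 2*I*√291) ≈ 0.32648 + 46.927*I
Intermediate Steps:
b = 24
S(D) = 1/(29 + D) (S(D) = 1/(24 + (D + 5)) = 1/(24 + (5 + D)) = 1/(29 + D))
√(-2202 + √(-1003 + (216 - 377))) - S(-2) = √(-2202 + √(-1003 + (216 - 377))) - 1/(29 - 2) = √(-2202 + √(-1003 - 161)) - 1/27 = √(-2202 + √(-1164)) - 1*1/27 = √(-2202 + 2*I*√291) - 1/27 = -1/27 + √(-2202 + 2*I*√291)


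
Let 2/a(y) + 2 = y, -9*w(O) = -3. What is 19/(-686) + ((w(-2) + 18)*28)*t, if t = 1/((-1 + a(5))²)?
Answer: 3169301/686 ≈ 4620.0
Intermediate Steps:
w(O) = ⅓ (w(O) = -⅑*(-3) = ⅓)
a(y) = 2/(-2 + y)
t = 9 (t = 1/((-1 + 2/(-2 + 5))²) = 1/((-1 + 2/3)²) = 1/((-1 + 2*(⅓))²) = 1/((-1 + ⅔)²) = 1/((-⅓)²) = 1/(⅑) = 9)
19/(-686) + ((w(-2) + 18)*28)*t = 19/(-686) + ((⅓ + 18)*28)*9 = 19*(-1/686) + ((55/3)*28)*9 = -19/686 + (1540/3)*9 = -19/686 + 4620 = 3169301/686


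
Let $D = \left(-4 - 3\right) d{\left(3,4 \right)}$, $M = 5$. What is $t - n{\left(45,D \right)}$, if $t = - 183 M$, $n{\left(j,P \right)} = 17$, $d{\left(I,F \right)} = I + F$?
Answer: $-932$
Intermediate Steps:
$d{\left(I,F \right)} = F + I$
$D = -49$ ($D = \left(-4 - 3\right) \left(4 + 3\right) = \left(-7\right) 7 = -49$)
$t = -915$ ($t = \left(-183\right) 5 = -915$)
$t - n{\left(45,D \right)} = -915 - 17 = -932$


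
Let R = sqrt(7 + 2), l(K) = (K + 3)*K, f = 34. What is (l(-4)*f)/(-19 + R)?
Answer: -17/2 ≈ -8.5000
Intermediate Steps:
l(K) = K*(3 + K) (l(K) = (3 + K)*K = K*(3 + K))
R = 3 (R = sqrt(9) = 3)
(l(-4)*f)/(-19 + R) = (-4*(3 - 4)*34)/(-19 + 3) = (-4*(-1)*34)/(-16) = (4*34)*(-1/16) = 136*(-1/16) = -17/2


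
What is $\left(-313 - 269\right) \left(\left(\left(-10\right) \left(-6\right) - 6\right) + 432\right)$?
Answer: $-282852$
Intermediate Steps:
$\left(-313 - 269\right) \left(\left(\left(-10\right) \left(-6\right) - 6\right) + 432\right) = - 582 \left(\left(60 - 6\right) + 432\right) = - 582 \left(54 + 432\right) = \left(-582\right) 486 = -282852$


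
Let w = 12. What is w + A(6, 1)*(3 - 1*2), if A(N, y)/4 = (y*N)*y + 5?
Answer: 56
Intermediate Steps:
A(N, y) = 20 + 4*N*y² (A(N, y) = 4*((y*N)*y + 5) = 4*((N*y)*y + 5) = 4*(N*y² + 5) = 4*(5 + N*y²) = 20 + 4*N*y²)
w + A(6, 1)*(3 - 1*2) = 12 + (20 + 4*6*1²)*(3 - 1*2) = 12 + (20 + 4*6*1)*(3 - 2) = 12 + (20 + 24)*1 = 12 + 44*1 = 12 + 44 = 56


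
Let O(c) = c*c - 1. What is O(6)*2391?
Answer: 83685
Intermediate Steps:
O(c) = -1 + c² (O(c) = c² - 1 = -1 + c²)
O(6)*2391 = (-1 + 6²)*2391 = (-1 + 36)*2391 = 35*2391 = 83685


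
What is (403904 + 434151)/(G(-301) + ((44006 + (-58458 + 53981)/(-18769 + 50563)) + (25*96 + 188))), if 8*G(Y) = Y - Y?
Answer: 26645120670/1481405159 ≈ 17.986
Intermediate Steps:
G(Y) = 0 (G(Y) = (Y - Y)/8 = (⅛)*0 = 0)
(403904 + 434151)/(G(-301) + ((44006 + (-58458 + 53981)/(-18769 + 50563)) + (25*96 + 188))) = (403904 + 434151)/(0 + ((44006 + (-58458 + 53981)/(-18769 + 50563)) + (25*96 + 188))) = 838055/(0 + ((44006 - 4477/31794) + (2400 + 188))) = 838055/(0 + ((44006 - 4477*1/31794) + 2588)) = 838055/(0 + ((44006 - 4477/31794) + 2588)) = 838055/(0 + (1399122287/31794 + 2588)) = 838055/(0 + 1481405159/31794) = 838055/(1481405159/31794) = 838055*(31794/1481405159) = 26645120670/1481405159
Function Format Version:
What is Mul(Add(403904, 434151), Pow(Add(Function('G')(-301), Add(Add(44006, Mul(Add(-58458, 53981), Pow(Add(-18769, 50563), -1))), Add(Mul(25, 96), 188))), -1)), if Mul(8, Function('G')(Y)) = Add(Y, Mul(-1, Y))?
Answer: Rational(26645120670, 1481405159) ≈ 17.986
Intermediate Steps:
Function('G')(Y) = 0 (Function('G')(Y) = Mul(Rational(1, 8), Add(Y, Mul(-1, Y))) = Mul(Rational(1, 8), 0) = 0)
Mul(Add(403904, 434151), Pow(Add(Function('G')(-301), Add(Add(44006, Mul(Add(-58458, 53981), Pow(Add(-18769, 50563), -1))), Add(Mul(25, 96), 188))), -1)) = Mul(Add(403904, 434151), Pow(Add(0, Add(Add(44006, Mul(Add(-58458, 53981), Pow(Add(-18769, 50563), -1))), Add(Mul(25, 96), 188))), -1)) = Mul(838055, Pow(Add(0, Add(Add(44006, Mul(-4477, Pow(31794, -1))), Add(2400, 188))), -1)) = Mul(838055, Pow(Add(0, Add(Add(44006, Mul(-4477, Rational(1, 31794))), 2588)), -1)) = Mul(838055, Pow(Add(0, Add(Add(44006, Rational(-4477, 31794)), 2588)), -1)) = Mul(838055, Pow(Add(0, Add(Rational(1399122287, 31794), 2588)), -1)) = Mul(838055, Pow(Add(0, Rational(1481405159, 31794)), -1)) = Mul(838055, Pow(Rational(1481405159, 31794), -1)) = Mul(838055, Rational(31794, 1481405159)) = Rational(26645120670, 1481405159)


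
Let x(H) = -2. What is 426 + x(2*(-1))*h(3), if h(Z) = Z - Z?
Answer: 426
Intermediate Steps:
h(Z) = 0
426 + x(2*(-1))*h(3) = 426 - 2*0 = 426 + 0 = 426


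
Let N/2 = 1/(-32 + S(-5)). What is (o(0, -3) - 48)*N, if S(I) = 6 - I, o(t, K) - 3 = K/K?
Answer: 88/21 ≈ 4.1905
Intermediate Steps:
o(t, K) = 4 (o(t, K) = 3 + K/K = 3 + 1 = 4)
N = -2/21 (N = 2/(-32 + (6 - 1*(-5))) = 2/(-32 + (6 + 5)) = 2/(-32 + 11) = 2/(-21) = 2*(-1/21) = -2/21 ≈ -0.095238)
(o(0, -3) - 48)*N = (4 - 48)*(-2/21) = -44*(-2/21) = 88/21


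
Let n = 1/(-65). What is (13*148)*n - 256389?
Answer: -1282093/5 ≈ -2.5642e+5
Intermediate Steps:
n = -1/65 ≈ -0.015385
(13*148)*n - 256389 = (13*148)*(-1/65) - 256389 = 1924*(-1/65) - 256389 = -148/5 - 256389 = -1282093/5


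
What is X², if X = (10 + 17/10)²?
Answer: 187388721/10000 ≈ 18739.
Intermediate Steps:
X = 13689/100 (X = (10 + 17*(⅒))² = (10 + 17/10)² = (117/10)² = 13689/100 ≈ 136.89)
X² = (13689/100)² = 187388721/10000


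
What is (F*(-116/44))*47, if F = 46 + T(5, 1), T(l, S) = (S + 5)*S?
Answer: -70876/11 ≈ -6443.3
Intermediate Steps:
T(l, S) = S*(5 + S) (T(l, S) = (5 + S)*S = S*(5 + S))
F = 52 (F = 46 + 1*(5 + 1) = 46 + 1*6 = 46 + 6 = 52)
(F*(-116/44))*47 = (52*(-116/44))*47 = (52*(-116*1/44))*47 = (52*(-29/11))*47 = -1508/11*47 = -70876/11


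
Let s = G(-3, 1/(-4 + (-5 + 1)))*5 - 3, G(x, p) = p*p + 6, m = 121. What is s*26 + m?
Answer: 26401/32 ≈ 825.03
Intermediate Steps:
G(x, p) = 6 + p² (G(x, p) = p² + 6 = 6 + p²)
s = 1733/64 (s = (6 + (1/(-4 + (-5 + 1)))²)*5 - 3 = (6 + (1/(-4 - 4))²)*5 - 3 = (6 + (1/(-8))²)*5 - 3 = (6 + (-⅛)²)*5 - 3 = (6 + 1/64)*5 - 3 = (385/64)*5 - 3 = 1925/64 - 3 = 1733/64 ≈ 27.078)
s*26 + m = (1733/64)*26 + 121 = 22529/32 + 121 = 26401/32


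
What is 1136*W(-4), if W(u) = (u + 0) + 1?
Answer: -3408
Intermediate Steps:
W(u) = 1 + u (W(u) = u + 1 = 1 + u)
1136*W(-4) = 1136*(1 - 4) = 1136*(-3) = -3408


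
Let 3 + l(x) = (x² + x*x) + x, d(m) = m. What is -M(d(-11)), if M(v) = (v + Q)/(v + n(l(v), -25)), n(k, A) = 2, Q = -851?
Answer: -862/9 ≈ -95.778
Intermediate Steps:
l(x) = -3 + x + 2*x² (l(x) = -3 + ((x² + x*x) + x) = -3 + ((x² + x²) + x) = -3 + (2*x² + x) = -3 + (x + 2*x²) = -3 + x + 2*x²)
M(v) = (-851 + v)/(2 + v) (M(v) = (v - 851)/(v + 2) = (-851 + v)/(2 + v))
-M(d(-11)) = -(-851 - 11)/(2 - 11) = -(-862)/(-9) = -(-1)*(-862)/9 = -1*862/9 = -862/9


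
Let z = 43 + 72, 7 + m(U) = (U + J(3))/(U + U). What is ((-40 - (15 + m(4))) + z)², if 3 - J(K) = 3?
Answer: 17689/4 ≈ 4422.3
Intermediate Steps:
J(K) = 0 (J(K) = 3 - 1*3 = 3 - 3 = 0)
m(U) = -13/2 (m(U) = -7 + (U + 0)/(U + U) = -7 + U/((2*U)) = -7 + U*(1/(2*U)) = -7 + ½ = -13/2)
z = 115
((-40 - (15 + m(4))) + z)² = ((-40 - (15 - 13/2)) + 115)² = ((-40 - 1*17/2) + 115)² = ((-40 - 17/2) + 115)² = (-97/2 + 115)² = (133/2)² = 17689/4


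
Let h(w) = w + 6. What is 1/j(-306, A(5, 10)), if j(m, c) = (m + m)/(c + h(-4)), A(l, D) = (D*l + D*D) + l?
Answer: -157/612 ≈ -0.25654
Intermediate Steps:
h(w) = 6 + w
A(l, D) = l + D² + D*l (A(l, D) = (D*l + D²) + l = (D² + D*l) + l = l + D² + D*l)
j(m, c) = 2*m/(2 + c) (j(m, c) = (m + m)/(c + (6 - 4)) = (2*m)/(c + 2) = (2*m)/(2 + c) = 2*m/(2 + c))
1/j(-306, A(5, 10)) = 1/(2*(-306)/(2 + (5 + 10² + 10*5))) = 1/(2*(-306)/(2 + (5 + 100 + 50))) = 1/(2*(-306)/(2 + 155)) = 1/(2*(-306)/157) = 1/(2*(-306)*(1/157)) = 1/(-612/157) = -157/612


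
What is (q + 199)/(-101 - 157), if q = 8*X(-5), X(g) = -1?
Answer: -191/258 ≈ -0.74031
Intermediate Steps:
q = -8 (q = 8*(-1) = -8)
(q + 199)/(-101 - 157) = (-8 + 199)/(-101 - 157) = 191/(-258) = 191*(-1/258) = -191/258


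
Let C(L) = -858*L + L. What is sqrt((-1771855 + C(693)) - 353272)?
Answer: 2*I*sqrt(679757) ≈ 1648.9*I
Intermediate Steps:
C(L) = -857*L
sqrt((-1771855 + C(693)) - 353272) = sqrt((-1771855 - 857*693) - 353272) = sqrt((-1771855 - 593901) - 353272) = sqrt(-2365756 - 353272) = sqrt(-2719028) = 2*I*sqrt(679757)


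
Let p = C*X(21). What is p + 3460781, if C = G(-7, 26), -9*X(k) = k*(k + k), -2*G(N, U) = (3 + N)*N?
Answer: 3462153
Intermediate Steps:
G(N, U) = -N*(3 + N)/2 (G(N, U) = -(3 + N)*N/2 = -N*(3 + N)/2)
X(k) = -2*k²/9 (X(k) = -k*(k + k)/9 = -k*2*k/9 = -2*k²/9)
C = -14 (C = -½*(-7)*(3 - 7) = -½*(-7)*(-4) = -14)
p = 1372 (p = -(-28)*21²/9 = -(-28)*441/9 = -14*(-98) = 1372)
p + 3460781 = 1372 + 3460781 = 3462153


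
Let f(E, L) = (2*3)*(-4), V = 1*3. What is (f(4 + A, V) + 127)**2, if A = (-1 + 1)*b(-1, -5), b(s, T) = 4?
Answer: 10609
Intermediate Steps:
V = 3
A = 0 (A = (-1 + 1)*4 = 0*4 = 0)
f(E, L) = -24 (f(E, L) = 6*(-4) = -24)
(f(4 + A, V) + 127)**2 = (-24 + 127)**2 = 103**2 = 10609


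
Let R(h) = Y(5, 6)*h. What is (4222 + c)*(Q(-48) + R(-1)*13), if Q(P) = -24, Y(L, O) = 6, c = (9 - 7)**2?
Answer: -431052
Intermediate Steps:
c = 4 (c = 2**2 = 4)
R(h) = 6*h
(4222 + c)*(Q(-48) + R(-1)*13) = (4222 + 4)*(-24 + (6*(-1))*13) = 4226*(-24 - 6*13) = 4226*(-24 - 78) = 4226*(-102) = -431052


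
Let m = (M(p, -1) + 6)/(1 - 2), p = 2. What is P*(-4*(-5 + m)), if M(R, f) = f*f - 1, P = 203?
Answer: 8932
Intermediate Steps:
M(R, f) = -1 + f² (M(R, f) = f² - 1 = -1 + f²)
m = -6 (m = ((-1 + (-1)²) + 6)/(1 - 2) = ((-1 + 1) + 6)/(-1) = (0 + 6)*(-1) = 6*(-1) = -6)
P*(-4*(-5 + m)) = 203*(-4*(-5 - 6)) = 203*(-4*(-11)) = 203*44 = 8932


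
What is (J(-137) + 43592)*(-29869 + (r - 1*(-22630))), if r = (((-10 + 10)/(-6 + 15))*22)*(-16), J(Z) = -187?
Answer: -314208795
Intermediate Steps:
r = 0 (r = ((0/9)*22)*(-16) = ((0*(1/9))*22)*(-16) = (0*22)*(-16) = 0*(-16) = 0)
(J(-137) + 43592)*(-29869 + (r - 1*(-22630))) = (-187 + 43592)*(-29869 + (0 - 1*(-22630))) = 43405*(-29869 + (0 + 22630)) = 43405*(-29869 + 22630) = 43405*(-7239) = -314208795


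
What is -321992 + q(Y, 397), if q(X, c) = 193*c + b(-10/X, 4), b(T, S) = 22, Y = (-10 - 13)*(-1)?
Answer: -245349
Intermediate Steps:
Y = 23 (Y = -23*(-1) = 23)
q(X, c) = 22 + 193*c (q(X, c) = 193*c + 22 = 22 + 193*c)
-321992 + q(Y, 397) = -321992 + (22 + 193*397) = -321992 + (22 + 76621) = -321992 + 76643 = -245349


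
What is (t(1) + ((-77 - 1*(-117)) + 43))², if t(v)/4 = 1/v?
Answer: 7569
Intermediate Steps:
t(v) = 4/v
(t(1) + ((-77 - 1*(-117)) + 43))² = (4/1 + ((-77 - 1*(-117)) + 43))² = (4*1 + ((-77 + 117) + 43))² = (4 + (40 + 43))² = (4 + 83)² = 87² = 7569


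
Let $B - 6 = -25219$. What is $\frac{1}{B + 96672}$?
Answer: $\frac{1}{71459} \approx 1.3994 \cdot 10^{-5}$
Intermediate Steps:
$B = -25213$ ($B = 6 - 25219 = -25213$)
$\frac{1}{B + 96672} = \frac{1}{-25213 + 96672} = \frac{1}{71459}$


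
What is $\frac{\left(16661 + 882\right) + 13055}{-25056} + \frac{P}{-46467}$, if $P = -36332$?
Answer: $- \frac{3157177}{7186896} \approx -0.4393$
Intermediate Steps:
$\frac{\left(16661 + 882\right) + 13055}{-25056} + \frac{P}{-46467} = \frac{\left(16661 + 882\right) + 13055}{-25056} - \frac{36332}{-46467} = \left(17543 + 13055\right) \left(- \frac{1}{25056}\right) - - \frac{36332}{46467} = 30598 \left(- \frac{1}{25056}\right) + \frac{36332}{46467} = - \frac{15299}{12528} + \frac{36332}{46467} = - \frac{3157177}{7186896}$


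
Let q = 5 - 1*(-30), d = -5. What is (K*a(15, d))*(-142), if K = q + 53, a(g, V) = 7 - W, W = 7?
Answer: 0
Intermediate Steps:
q = 35 (q = 5 + 30 = 35)
a(g, V) = 0 (a(g, V) = 7 - 1*7 = 7 - 7 = 0)
K = 88 (K = 35 + 53 = 88)
(K*a(15, d))*(-142) = (88*0)*(-142) = 0*(-142) = 0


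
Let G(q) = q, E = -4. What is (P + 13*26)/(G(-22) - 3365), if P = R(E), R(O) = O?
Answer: -334/3387 ≈ -0.098612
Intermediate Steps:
P = -4
(P + 13*26)/(G(-22) - 3365) = (-4 + 13*26)/(-22 - 3365) = (-4 + 338)/(-3387) = 334*(-1/3387) = -334/3387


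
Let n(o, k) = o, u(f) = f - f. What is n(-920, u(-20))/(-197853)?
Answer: 920/197853 ≈ 0.0046499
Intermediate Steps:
u(f) = 0
n(-920, u(-20))/(-197853) = -920/(-197853) = -920*(-1/197853) = 920/197853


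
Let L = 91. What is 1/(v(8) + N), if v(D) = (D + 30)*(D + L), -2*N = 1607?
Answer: 2/5917 ≈ 0.00033801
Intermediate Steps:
N = -1607/2 (N = -1/2*1607 = -1607/2 ≈ -803.50)
v(D) = (30 + D)*(91 + D) (v(D) = (D + 30)*(D + 91) = (30 + D)*(91 + D))
1/(v(8) + N) = 1/((2730 + 8**2 + 121*8) - 1607/2) = 1/((2730 + 64 + 968) - 1607/2) = 1/(3762 - 1607/2) = 1/(5917/2) = 2/5917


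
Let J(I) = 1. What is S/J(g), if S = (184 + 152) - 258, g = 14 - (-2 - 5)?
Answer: 78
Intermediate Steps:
g = 21 (g = 14 - 1*(-7) = 14 + 7 = 21)
S = 78 (S = 336 - 258 = 78)
S/J(g) = 78/1 = 78*1 = 78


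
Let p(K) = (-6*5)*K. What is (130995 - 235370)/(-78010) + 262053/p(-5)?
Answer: 340973513/195025 ≈ 1748.4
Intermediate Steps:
p(K) = -30*K
(130995 - 235370)/(-78010) + 262053/p(-5) = (130995 - 235370)/(-78010) + 262053/((-30*(-5))) = -104375*(-1/78010) + 262053/150 = 20875/15602 + 262053*(1/150) = 20875/15602 + 87351/50 = 340973513/195025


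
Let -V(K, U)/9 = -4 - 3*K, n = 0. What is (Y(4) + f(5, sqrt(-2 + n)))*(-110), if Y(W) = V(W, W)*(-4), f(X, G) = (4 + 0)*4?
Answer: 61600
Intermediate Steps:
V(K, U) = 36 + 27*K (V(K, U) = -9*(-4 - 3*K) = 36 + 27*K)
f(X, G) = 16 (f(X, G) = 4*4 = 16)
Y(W) = -144 - 108*W (Y(W) = (36 + 27*W)*(-4) = -144 - 108*W)
(Y(4) + f(5, sqrt(-2 + n)))*(-110) = ((-144 - 108*4) + 16)*(-110) = ((-144 - 432) + 16)*(-110) = (-576 + 16)*(-110) = -560*(-110) = 61600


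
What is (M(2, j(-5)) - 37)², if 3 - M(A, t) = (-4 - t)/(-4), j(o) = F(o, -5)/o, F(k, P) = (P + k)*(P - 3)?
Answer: 961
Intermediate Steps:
F(k, P) = (-3 + P)*(P + k) (F(k, P) = (P + k)*(-3 + P) = (-3 + P)*(P + k))
j(o) = (40 - 8*o)/o (j(o) = ((-5)² - 3*(-5) - 3*o - 5*o)/o = (25 + 15 - 3*o - 5*o)/o = (40 - 8*o)/o)
M(A, t) = 2 - t/4 (M(A, t) = 3 - (-4 - t)/(-4) = 3 - (-4 - t)*(-1)/4 = 3 - (1 + t/4) = 3 + (-1 - t/4) = 2 - t/4)
(M(2, j(-5)) - 37)² = ((2 - (-8 + 40/(-5))/4) - 37)² = ((2 - (-8 + 40*(-⅕))/4) - 37)² = ((2 - (-8 - 8)/4) - 37)² = ((2 - ¼*(-16)) - 37)² = ((2 + 4) - 37)² = (6 - 37)² = (-31)² = 961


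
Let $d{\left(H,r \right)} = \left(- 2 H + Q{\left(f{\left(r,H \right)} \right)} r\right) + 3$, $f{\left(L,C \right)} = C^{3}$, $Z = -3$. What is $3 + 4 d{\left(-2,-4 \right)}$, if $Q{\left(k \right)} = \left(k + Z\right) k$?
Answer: $-1377$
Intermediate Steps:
$Q{\left(k \right)} = k \left(-3 + k\right)$ ($Q{\left(k \right)} = \left(k - 3\right) k = \left(-3 + k\right) k = k \left(-3 + k\right)$)
$d{\left(H,r \right)} = 3 - 2 H + r H^{3} \left(-3 + H^{3}\right)$ ($d{\left(H,r \right)} = \left(- 2 H + H^{3} \left(-3 + H^{3}\right) r\right) + 3 = \left(- 2 H + r H^{3} \left(-3 + H^{3}\right)\right) + 3 = 3 - 2 H + r H^{3} \left(-3 + H^{3}\right)$)
$3 + 4 d{\left(-2,-4 \right)} = 3 + 4 \left(3 - -4 - 4 \left(-2\right)^{3} \left(-3 + \left(-2\right)^{3}\right)\right) = 3 + 4 \left(3 + 4 - - 32 \left(-3 - 8\right)\right) = 3 + 4 \left(3 + 4 - \left(-32\right) \left(-11\right)\right) = 3 + 4 \left(3 + 4 - 352\right) = 3 + 4 \left(-345\right) = 3 - 1380 = -1377$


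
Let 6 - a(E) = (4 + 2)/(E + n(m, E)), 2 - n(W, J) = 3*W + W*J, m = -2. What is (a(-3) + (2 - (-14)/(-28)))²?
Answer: 729/4 ≈ 182.25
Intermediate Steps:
n(W, J) = 2 - 3*W - J*W (n(W, J) = 2 - (3*W + W*J) = 2 - (3*W + J*W) = 2 + (-3*W - J*W) = 2 - 3*W - J*W)
a(E) = 6 - 6/(8 + 3*E) (a(E) = 6 - (4 + 2)/(E + (2 - 3*(-2) - 1*E*(-2))) = 6 - 6/(E + (2 + 6 + 2*E)) = 6 - 6/(E + (8 + 2*E)) = 6 - 6/(8 + 3*E))
(a(-3) + (2 - (-14)/(-28)))² = (6*(7 + 3*(-3))/(8 + 3*(-3)) + (2 - (-14)/(-28)))² = (6*(7 - 9)/(8 - 9) + (2 - (-14)*(-1)/28))² = (6*(-2)/(-1) + (2 - 1*½))² = (6*(-1)*(-2) + (2 - ½))² = (12 + 3/2)² = (27/2)² = 729/4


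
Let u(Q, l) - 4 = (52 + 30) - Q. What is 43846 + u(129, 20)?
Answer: 43803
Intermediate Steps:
u(Q, l) = 86 - Q (u(Q, l) = 4 + ((52 + 30) - Q) = 4 + (82 - Q) = 86 - Q)
43846 + u(129, 20) = 43846 + (86 - 1*129) = 43846 + (86 - 129) = 43846 - 43 = 43803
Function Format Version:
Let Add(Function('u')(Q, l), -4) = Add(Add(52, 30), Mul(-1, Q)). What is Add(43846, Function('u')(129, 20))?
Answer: 43803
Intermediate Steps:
Function('u')(Q, l) = Add(86, Mul(-1, Q)) (Function('u')(Q, l) = Add(4, Add(Add(52, 30), Mul(-1, Q))) = Add(4, Add(82, Mul(-1, Q))) = Add(86, Mul(-1, Q)))
Add(43846, Function('u')(129, 20)) = Add(43846, Add(86, Mul(-1, 129))) = Add(43846, Add(86, -129)) = Add(43846, -43) = 43803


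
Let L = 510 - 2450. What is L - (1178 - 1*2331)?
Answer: -787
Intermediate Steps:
L = -1940
L - (1178 - 1*2331) = -1940 - (1178 - 1*2331) = -1940 - (1178 - 2331) = -1940 - 1*(-1153) = -1940 + 1153 = -787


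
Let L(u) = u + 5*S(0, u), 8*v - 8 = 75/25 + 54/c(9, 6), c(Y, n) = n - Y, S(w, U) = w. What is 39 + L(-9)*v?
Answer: 375/8 ≈ 46.875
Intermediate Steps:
v = -7/8 (v = 1 + (75/25 + 54/(6 - 1*9))/8 = 1 + (75*(1/25) + 54/(6 - 9))/8 = 1 + (3 + 54/(-3))/8 = 1 + (3 + 54*(-⅓))/8 = 1 + (3 - 18)/8 = 1 + (⅛)*(-15) = 1 - 15/8 = -7/8 ≈ -0.87500)
L(u) = u (L(u) = u + 5*0 = u + 0 = u)
39 + L(-9)*v = 39 - 9*(-7/8) = 39 + 63/8 = 375/8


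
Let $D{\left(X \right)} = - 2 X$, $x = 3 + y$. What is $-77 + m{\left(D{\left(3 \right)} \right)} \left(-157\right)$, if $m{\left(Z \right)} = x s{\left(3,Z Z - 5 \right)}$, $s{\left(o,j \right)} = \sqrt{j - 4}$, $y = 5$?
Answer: $-77 - 3768 \sqrt{3} \approx -6603.4$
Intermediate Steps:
$s{\left(o,j \right)} = \sqrt{-4 + j}$
$x = 8$ ($x = 3 + 5 = 8$)
$m{\left(Z \right)} = 8 \sqrt{-9 + Z^{2}}$ ($m{\left(Z \right)} = 8 \sqrt{-4 + \left(Z Z - 5\right)} = 8 \sqrt{-4 + \left(Z^{2} - 5\right)} = 8 \sqrt{-4 + \left(-5 + Z^{2}\right)} = 8 \sqrt{-9 + Z^{2}}$)
$-77 + m{\left(D{\left(3 \right)} \right)} \left(-157\right) = -77 + 8 \sqrt{-9 + \left(\left(-2\right) 3\right)^{2}} \left(-157\right) = -77 + 8 \sqrt{-9 + \left(-6\right)^{2}} \left(-157\right) = -77 + 8 \sqrt{-9 + 36} \left(-157\right) = -77 + 8 \sqrt{27} \left(-157\right) = -77 + 8 \cdot 3 \sqrt{3} \left(-157\right) = -77 + 24 \sqrt{3} \left(-157\right) = -77 - 3768 \sqrt{3}$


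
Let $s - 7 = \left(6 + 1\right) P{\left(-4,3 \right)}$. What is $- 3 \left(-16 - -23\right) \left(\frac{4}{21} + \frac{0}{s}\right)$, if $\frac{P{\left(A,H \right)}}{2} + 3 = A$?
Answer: $-4$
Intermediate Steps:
$P{\left(A,H \right)} = -6 + 2 A$
$s = -91$ ($s = 7 + \left(6 + 1\right) \left(-6 + 2 \left(-4\right)\right) = 7 + 7 \left(-6 - 8\right) = 7 + 7 \left(-14\right) = 7 - 98 = -91$)
$- 3 \left(-16 - -23\right) \left(\frac{4}{21} + \frac{0}{s}\right) = - 3 \left(-16 - -23\right) \left(\frac{4}{21} + \frac{0}{-91}\right) = - 3 \left(-16 + 23\right) \left(4 \cdot \frac{1}{21} + 0 \left(- \frac{1}{91}\right)\right) = \left(-3\right) 7 \left(\frac{4}{21} + 0\right) = \left(-21\right) \frac{4}{21} = -4$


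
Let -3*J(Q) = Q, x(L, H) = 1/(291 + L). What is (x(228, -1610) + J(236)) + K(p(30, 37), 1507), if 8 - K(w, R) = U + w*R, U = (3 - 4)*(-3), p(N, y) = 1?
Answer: -273455/173 ≈ -1580.7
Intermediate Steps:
U = 3 (U = -1*(-3) = 3)
J(Q) = -Q/3
K(w, R) = 5 - R*w (K(w, R) = 8 - (3 + w*R) = 8 - (3 + R*w) = 8 + (-3 - R*w) = 5 - R*w)
(x(228, -1610) + J(236)) + K(p(30, 37), 1507) = (1/(291 + 228) - ⅓*236) + (5 - 1*1507*1) = (1/519 - 236/3) + (5 - 1507) = (1/519 - 236/3) - 1502 = -13609/173 - 1502 = -273455/173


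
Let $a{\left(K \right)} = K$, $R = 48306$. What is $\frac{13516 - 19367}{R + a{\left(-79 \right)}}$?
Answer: $- \frac{5851}{48227} \approx -0.12132$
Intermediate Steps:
$\frac{13516 - 19367}{R + a{\left(-79 \right)}} = \frac{13516 - 19367}{48306 - 79} = - \frac{5851}{48227}$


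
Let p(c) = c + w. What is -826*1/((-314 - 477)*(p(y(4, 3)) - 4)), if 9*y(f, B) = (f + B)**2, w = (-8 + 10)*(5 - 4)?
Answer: 1062/3503 ≈ 0.30317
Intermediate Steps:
w = 2 (w = 2*1 = 2)
y(f, B) = (B + f)**2/9 (y(f, B) = (f + B)**2/9 = (B + f)**2/9)
p(c) = 2 + c (p(c) = c + 2 = 2 + c)
-826*1/((-314 - 477)*(p(y(4, 3)) - 4)) = -826*1/((-314 - 477)*((2 + (3 + 4)**2/9) - 4)) = -826*(-1/(791*((2 + (1/9)*7**2) - 4))) = -826*(-1/(791*((2 + (1/9)*49) - 4))) = -826*(-1/(791*((2 + 49/9) - 4))) = -826*(-1/(791*(67/9 - 4))) = -826/((31/9)*(-791)) = -826/(-24521/9) = -826*(-9/24521) = 1062/3503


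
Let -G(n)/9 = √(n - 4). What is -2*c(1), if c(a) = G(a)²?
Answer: 486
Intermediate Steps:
G(n) = -9*√(-4 + n) (G(n) = -9*√(n - 4) = -9*√(-4 + n))
c(a) = -324 + 81*a (c(a) = (-9*√(-4 + a))² = -324 + 81*a)
-2*c(1) = -2*(-324 + 81*1) = -2*(-324 + 81) = -2*(-243) = 486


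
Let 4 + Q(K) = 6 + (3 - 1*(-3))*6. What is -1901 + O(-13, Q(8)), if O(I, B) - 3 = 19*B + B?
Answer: -1138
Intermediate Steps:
Q(K) = 38 (Q(K) = -4 + (6 + (3 - 1*(-3))*6) = -4 + (6 + (3 + 3)*6) = -4 + (6 + 6*6) = -4 + (6 + 36) = -4 + 42 = 38)
O(I, B) = 3 + 20*B (O(I, B) = 3 + (19*B + B) = 3 + 20*B)
-1901 + O(-13, Q(8)) = -1901 + (3 + 20*38) = -1901 + (3 + 760) = -1901 + 763 = -1138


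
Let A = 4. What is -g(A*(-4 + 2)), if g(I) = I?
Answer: 8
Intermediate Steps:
-g(A*(-4 + 2)) = -4*(-4 + 2) = -4*(-2) = -1*(-8) = 8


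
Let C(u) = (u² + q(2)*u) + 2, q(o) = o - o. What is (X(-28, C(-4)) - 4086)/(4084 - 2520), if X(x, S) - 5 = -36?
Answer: -179/68 ≈ -2.6324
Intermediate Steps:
q(o) = 0
C(u) = 2 + u² (C(u) = (u² + 0*u) + 2 = (u² + 0) + 2 = u² + 2 = 2 + u²)
X(x, S) = -31 (X(x, S) = 5 - 36 = -31)
(X(-28, C(-4)) - 4086)/(4084 - 2520) = (-31 - 4086)/(4084 - 2520) = -4117/1564 = -4117*1/1564 = -179/68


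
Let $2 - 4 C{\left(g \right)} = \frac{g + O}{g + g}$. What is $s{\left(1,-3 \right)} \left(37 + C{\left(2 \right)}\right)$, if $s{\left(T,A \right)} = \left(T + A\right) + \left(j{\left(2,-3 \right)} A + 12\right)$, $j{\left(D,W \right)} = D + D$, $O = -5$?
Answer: $- \frac{603}{8} \approx -75.375$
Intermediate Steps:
$j{\left(D,W \right)} = 2 D$
$C{\left(g \right)} = \frac{1}{2} - \frac{-5 + g}{8 g}$ ($C{\left(g \right)} = \frac{1}{2} - \frac{\left(g - 5\right) \frac{1}{g + g}}{4} = \frac{1}{2} - \frac{\left(-5 + g\right) \frac{1}{2 g}}{4} = \frac{1}{2} - \frac{\frac{1}{2} \frac{1}{g} \left(-5 + g\right)}{4} = \frac{1}{2} - \frac{-5 + g}{8 g}$)
$s{\left(T,A \right)} = 12 + T + 5 A$ ($s{\left(T,A \right)} = \left(T + A\right) + \left(2 \cdot 2 A + 12\right) = \left(A + T\right) + \left(4 A + 12\right) = \left(A + T\right) + \left(12 + 4 A\right) = 12 + T + 5 A$)
$s{\left(1,-3 \right)} \left(37 + C{\left(2 \right)}\right) = \left(12 + 1 + 5 \left(-3\right)\right) \left(37 + \frac{5 + 3 \cdot 2}{8 \cdot 2}\right) = \left(12 + 1 - 15\right) \left(37 + \frac{1}{8} \cdot \frac{1}{2} \left(5 + 6\right)\right) = - 2 \left(37 + \frac{1}{8} \cdot \frac{1}{2} \cdot 11\right) = - 2 \left(37 + \frac{11}{16}\right) = \left(-2\right) \frac{603}{16} = - \frac{603}{8}$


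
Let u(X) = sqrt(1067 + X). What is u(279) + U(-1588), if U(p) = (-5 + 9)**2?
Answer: 16 + sqrt(1346) ≈ 52.688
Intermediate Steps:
U(p) = 16 (U(p) = 4**2 = 16)
u(279) + U(-1588) = sqrt(1067 + 279) + 16 = sqrt(1346) + 16 = 16 + sqrt(1346)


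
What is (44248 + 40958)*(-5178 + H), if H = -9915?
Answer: -1286014158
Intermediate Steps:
(44248 + 40958)*(-5178 + H) = (44248 + 40958)*(-5178 - 9915) = 85206*(-15093) = -1286014158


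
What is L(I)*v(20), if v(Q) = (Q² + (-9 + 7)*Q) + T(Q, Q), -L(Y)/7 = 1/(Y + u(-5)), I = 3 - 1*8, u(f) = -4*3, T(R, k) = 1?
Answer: 2527/17 ≈ 148.65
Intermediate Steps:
u(f) = -12
I = -5 (I = 3 - 8 = -5)
L(Y) = -7/(-12 + Y) (L(Y) = -7/(Y - 12) = -7/(-12 + Y))
v(Q) = 1 + Q² - 2*Q (v(Q) = (Q² + (-9 + 7)*Q) + 1 = (Q² - 2*Q) + 1 = 1 + Q² - 2*Q)
L(I)*v(20) = (-7/(-12 - 5))*(1 + 20² - 2*20) = (-7/(-17))*(1 + 400 - 40) = -7*(-1/17)*361 = (7/17)*361 = 2527/17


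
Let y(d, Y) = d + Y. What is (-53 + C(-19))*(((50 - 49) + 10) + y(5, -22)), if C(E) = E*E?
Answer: -1848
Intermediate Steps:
C(E) = E**2
y(d, Y) = Y + d
(-53 + C(-19))*(((50 - 49) + 10) + y(5, -22)) = (-53 + (-19)**2)*(((50 - 49) + 10) + (-22 + 5)) = (-53 + 361)*((1 + 10) - 17) = 308*(11 - 17) = 308*(-6) = -1848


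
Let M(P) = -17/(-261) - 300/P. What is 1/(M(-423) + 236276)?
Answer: 12267/2898407191 ≈ 4.2323e-6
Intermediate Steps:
M(P) = 17/261 - 300/P (M(P) = -17*(-1/261) - 300/P = 17/261 - 300/P)
1/(M(-423) + 236276) = 1/((17/261 - 300/(-423)) + 236276) = 1/((17/261 - 300*(-1/423)) + 236276) = 1/((17/261 + 100/141) + 236276) = 1/(9499/12267 + 236276) = 1/(2898407191/12267) = 12267/2898407191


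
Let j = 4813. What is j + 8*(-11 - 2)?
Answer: 4709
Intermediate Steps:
j + 8*(-11 - 2) = 4813 + 8*(-11 - 2) = 4813 + 8*(-13) = 4813 - 104 = 4709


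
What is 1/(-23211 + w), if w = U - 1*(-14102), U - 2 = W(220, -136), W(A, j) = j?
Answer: -1/9243 ≈ -0.00010819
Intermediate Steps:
U = -134 (U = 2 - 136 = -134)
w = 13968 (w = -134 - 1*(-14102) = -134 + 14102 = 13968)
1/(-23211 + w) = 1/(-23211 + 13968) = 1/(-9243) = -1/9243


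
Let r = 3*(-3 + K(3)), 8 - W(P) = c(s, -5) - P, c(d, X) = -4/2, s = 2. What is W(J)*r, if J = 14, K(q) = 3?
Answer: 0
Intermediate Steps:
c(d, X) = -2 (c(d, X) = -4*1/2 = -2)
W(P) = 10 + P (W(P) = 8 - (-2 - P) = 8 + (2 + P) = 10 + P)
r = 0 (r = 3*(-3 + 3) = 3*0 = 0)
W(J)*r = (10 + 14)*0 = 24*0 = 0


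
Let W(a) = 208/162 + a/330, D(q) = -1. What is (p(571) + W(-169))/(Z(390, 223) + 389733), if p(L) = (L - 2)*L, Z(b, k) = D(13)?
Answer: 2894856967/3472512120 ≈ 0.83365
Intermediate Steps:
Z(b, k) = -1
p(L) = L*(-2 + L) (p(L) = (-2 + L)*L = L*(-2 + L))
W(a) = 104/81 + a/330 (W(a) = 208*(1/162) + a*(1/330) = 104/81 + a/330)
(p(571) + W(-169))/(Z(390, 223) + 389733) = (571*(-2 + 571) + (104/81 + (1/330)*(-169)))/(-1 + 389733) = (571*569 + (104/81 - 169/330))/389732 = (324899 + 6877/8910)*(1/389732) = (2894856967/8910)*(1/389732) = 2894856967/3472512120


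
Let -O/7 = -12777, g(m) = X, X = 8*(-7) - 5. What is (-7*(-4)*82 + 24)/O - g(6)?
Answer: 5458099/89439 ≈ 61.026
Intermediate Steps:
X = -61 (X = -56 - 5 = -61)
g(m) = -61
O = 89439 (O = -7*(-12777) = 89439)
(-7*(-4)*82 + 24)/O - g(6) = (-7*(-4)*82 + 24)/89439 - 1*(-61) = (28*82 + 24)*(1/89439) + 61 = (2296 + 24)*(1/89439) + 61 = 2320*(1/89439) + 61 = 2320/89439 + 61 = 5458099/89439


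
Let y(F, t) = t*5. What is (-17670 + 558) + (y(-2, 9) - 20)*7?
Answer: -16937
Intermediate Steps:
y(F, t) = 5*t
(-17670 + 558) + (y(-2, 9) - 20)*7 = (-17670 + 558) + (5*9 - 20)*7 = -17112 + (45 - 20)*7 = -17112 + 25*7 = -17112 + 175 = -16937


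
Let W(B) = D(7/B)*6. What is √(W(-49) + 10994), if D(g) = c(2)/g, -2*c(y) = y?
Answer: 2*√2759 ≈ 105.05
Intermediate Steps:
c(y) = -y/2
D(g) = -1/g (D(g) = (-½*2)/g = -1/g)
W(B) = -6*B/7 (W(B) = -1/(7/B)*6 = -B/7*6 = -6*B/7)
√(W(-49) + 10994) = √(-6/7*(-49) + 10994) = √(42 + 10994) = √11036 = 2*√2759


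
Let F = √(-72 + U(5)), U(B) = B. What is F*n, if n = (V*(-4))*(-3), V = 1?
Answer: 12*I*√67 ≈ 98.224*I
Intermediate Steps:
n = 12 (n = (1*(-4))*(-3) = -4*(-3) = 12)
F = I*√67 (F = √(-72 + 5) = √(-67) = I*√67 ≈ 8.1853*I)
F*n = (I*√67)*12 = 12*I*√67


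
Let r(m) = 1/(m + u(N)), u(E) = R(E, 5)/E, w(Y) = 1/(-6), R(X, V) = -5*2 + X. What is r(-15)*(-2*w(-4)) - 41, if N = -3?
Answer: -1313/32 ≈ -41.031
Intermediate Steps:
R(X, V) = -10 + X
w(Y) = -1/6
u(E) = (-10 + E)/E
r(m) = 1/(13/3 + m) (r(m) = 1/(m + (-10 - 3)/(-3)) = 1/(m - 1/3*(-13)) = 1/(m + 13/3) = 1/(13/3 + m))
r(-15)*(-2*w(-4)) - 41 = (3/(13 + 3*(-15)))*(-2*(-1/6)) - 41 = (3/(13 - 45))*(1/3) - 41 = (3/(-32))*(1/3) - 41 = (3*(-1/32))*(1/3) - 41 = -3/32*1/3 - 41 = -1/32 - 41 = -1313/32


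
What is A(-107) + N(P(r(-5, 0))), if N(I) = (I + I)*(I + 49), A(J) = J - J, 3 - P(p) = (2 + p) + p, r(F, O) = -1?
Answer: 312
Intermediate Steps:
P(p) = 1 - 2*p (P(p) = 3 - ((2 + p) + p) = 3 - (2 + 2*p) = 3 + (-2 - 2*p) = 1 - 2*p)
A(J) = 0
N(I) = 2*I*(49 + I) (N(I) = (2*I)*(49 + I) = 2*I*(49 + I))
A(-107) + N(P(r(-5, 0))) = 0 + 2*(1 - 2*(-1))*(49 + (1 - 2*(-1))) = 0 + 2*(1 + 2)*(49 + (1 + 2)) = 0 + 2*3*(49 + 3) = 0 + 2*3*52 = 0 + 312 = 312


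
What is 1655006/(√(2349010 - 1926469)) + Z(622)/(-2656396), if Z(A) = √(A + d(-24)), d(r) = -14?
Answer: -√38/664099 + 1655006*√46949/140847 ≈ 2546.0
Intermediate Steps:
Z(A) = √(-14 + A) (Z(A) = √(A - 14) = √(-14 + A))
1655006/(√(2349010 - 1926469)) + Z(622)/(-2656396) = 1655006/(√(2349010 - 1926469)) + √(-14 + 622)/(-2656396) = 1655006/(√422541) + √608*(-1/2656396) = 1655006/((3*√46949)) + (4*√38)*(-1/2656396) = 1655006*(√46949/140847) - √38/664099 = 1655006*√46949/140847 - √38/664099 = -√38/664099 + 1655006*√46949/140847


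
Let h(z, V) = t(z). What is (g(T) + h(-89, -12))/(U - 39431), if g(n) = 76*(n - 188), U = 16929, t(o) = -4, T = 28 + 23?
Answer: 5208/11251 ≈ 0.46289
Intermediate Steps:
T = 51
h(z, V) = -4
g(n) = -14288 + 76*n (g(n) = 76*(-188 + n) = -14288 + 76*n)
(g(T) + h(-89, -12))/(U - 39431) = ((-14288 + 76*51) - 4)/(16929 - 39431) = ((-14288 + 3876) - 4)/(-22502) = (-10412 - 4)*(-1/22502) = -10416*(-1/22502) = 5208/11251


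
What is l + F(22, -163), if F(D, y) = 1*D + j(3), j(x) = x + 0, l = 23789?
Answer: 23814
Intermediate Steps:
j(x) = x
F(D, y) = 3 + D (F(D, y) = 1*D + 3 = D + 3 = 3 + D)
l + F(22, -163) = 23789 + (3 + 22) = 23789 + 25 = 23814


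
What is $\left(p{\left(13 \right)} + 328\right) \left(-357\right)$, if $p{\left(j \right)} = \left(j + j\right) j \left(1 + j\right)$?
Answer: $-1806420$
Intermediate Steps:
$p{\left(j \right)} = 2 j^{2} \left(1 + j\right)$ ($p{\left(j \right)} = 2 j j \left(1 + j\right) = 2 j^{2} \left(1 + j\right)$)
$\left(p{\left(13 \right)} + 328\right) \left(-357\right) = \left(2 \cdot 13^{2} \left(1 + 13\right) + 328\right) \left(-357\right) = \left(2 \cdot 169 \cdot 14 + 328\right) \left(-357\right) = \left(4732 + 328\right) \left(-357\right) = 5060 \left(-357\right) = -1806420$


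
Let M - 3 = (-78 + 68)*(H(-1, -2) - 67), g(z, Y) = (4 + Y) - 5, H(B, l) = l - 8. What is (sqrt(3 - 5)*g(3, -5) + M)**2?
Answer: 597457 - 9276*I*sqrt(2) ≈ 5.9746e+5 - 13118.0*I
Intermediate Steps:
H(B, l) = -8 + l
g(z, Y) = -1 + Y
M = 773 (M = 3 + (-78 + 68)*((-8 - 2) - 67) = 3 - 10*(-10 - 67) = 3 - 10*(-77) = 3 + 770 = 773)
(sqrt(3 - 5)*g(3, -5) + M)**2 = (sqrt(3 - 5)*(-1 - 5) + 773)**2 = (sqrt(-2)*(-6) + 773)**2 = ((I*sqrt(2))*(-6) + 773)**2 = (-6*I*sqrt(2) + 773)**2 = (773 - 6*I*sqrt(2))**2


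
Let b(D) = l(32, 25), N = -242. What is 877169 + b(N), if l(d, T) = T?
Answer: 877194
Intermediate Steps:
b(D) = 25
877169 + b(N) = 877169 + 25 = 877194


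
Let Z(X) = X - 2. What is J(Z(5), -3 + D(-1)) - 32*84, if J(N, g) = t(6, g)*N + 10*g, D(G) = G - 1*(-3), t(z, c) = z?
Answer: -2680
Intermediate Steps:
D(G) = 3 + G (D(G) = G + 3 = 3 + G)
Z(X) = -2 + X
J(N, g) = 6*N + 10*g
J(Z(5), -3 + D(-1)) - 32*84 = (6*(-2 + 5) + 10*(-3 + (3 - 1))) - 32*84 = (6*3 + 10*(-3 + 2)) - 2688 = (18 + 10*(-1)) - 2688 = (18 - 10) - 2688 = 8 - 2688 = -2680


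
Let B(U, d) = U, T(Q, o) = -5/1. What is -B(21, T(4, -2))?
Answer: -21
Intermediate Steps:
T(Q, o) = -5 (T(Q, o) = -5*1 = -5)
-B(21, T(4, -2)) = -1*21 = -21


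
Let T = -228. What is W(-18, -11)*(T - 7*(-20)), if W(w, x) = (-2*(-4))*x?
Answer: 7744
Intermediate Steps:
W(w, x) = 8*x
W(-18, -11)*(T - 7*(-20)) = (8*(-11))*(-228 - 7*(-20)) = -88*(-228 + 140) = -88*(-88) = 7744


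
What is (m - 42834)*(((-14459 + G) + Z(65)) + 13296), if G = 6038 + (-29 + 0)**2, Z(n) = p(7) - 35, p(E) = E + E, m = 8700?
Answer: -194393130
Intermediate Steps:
p(E) = 2*E
Z(n) = -21 (Z(n) = 2*7 - 35 = 14 - 35 = -21)
G = 6879 (G = 6038 + (-29)**2 = 6038 + 841 = 6879)
(m - 42834)*(((-14459 + G) + Z(65)) + 13296) = (8700 - 42834)*(((-14459 + 6879) - 21) + 13296) = -34134*((-7580 - 21) + 13296) = -34134*(-7601 + 13296) = -34134*5695 = -194393130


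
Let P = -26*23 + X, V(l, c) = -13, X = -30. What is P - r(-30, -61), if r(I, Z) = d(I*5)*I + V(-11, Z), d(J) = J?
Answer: -5115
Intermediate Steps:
r(I, Z) = -13 + 5*I² (r(I, Z) = (I*5)*I - 13 = (5*I)*I - 13 = 5*I² - 13 = -13 + 5*I²)
P = -628 (P = -26*23 - 30 = -598 - 30 = -628)
P - r(-30, -61) = -628 - (-13 + 5*(-30)²) = -628 - (-13 + 5*900) = -628 - (-13 + 4500) = -628 - 1*4487 = -628 - 4487 = -5115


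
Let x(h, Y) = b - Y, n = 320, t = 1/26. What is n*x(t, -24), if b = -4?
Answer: 6400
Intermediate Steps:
t = 1/26 ≈ 0.038462
x(h, Y) = -4 - Y
n*x(t, -24) = 320*(-4 - 1*(-24)) = 320*(-4 + 24) = 320*20 = 6400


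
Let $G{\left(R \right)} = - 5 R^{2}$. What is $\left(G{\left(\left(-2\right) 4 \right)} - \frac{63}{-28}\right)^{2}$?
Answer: $\frac{1615441}{16} \approx 1.0097 \cdot 10^{5}$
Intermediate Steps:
$\left(G{\left(\left(-2\right) 4 \right)} - \frac{63}{-28}\right)^{2} = \left(- 5 \left(\left(-2\right) 4\right)^{2} - \frac{63}{-28}\right)^{2} = \left(- 5 \left(-8\right)^{2} - - \frac{9}{4}\right)^{2} = \left(\left(-5\right) 64 + \frac{9}{4}\right)^{2} = \left(-320 + \frac{9}{4}\right)^{2} = \left(- \frac{1271}{4}\right)^{2} = \frac{1615441}{16}$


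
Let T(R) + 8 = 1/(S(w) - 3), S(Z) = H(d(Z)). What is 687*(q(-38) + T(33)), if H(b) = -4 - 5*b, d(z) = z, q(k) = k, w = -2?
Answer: -31373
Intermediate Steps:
S(Z) = -4 - 5*Z
T(R) = -23/3 (T(R) = -8 + 1/((-4 - 5*(-2)) - 3) = -8 + 1/((-4 + 10) - 3) = -8 + 1/(6 - 3) = -8 + 1/3 = -23/3)
687*(q(-38) + T(33)) = 687*(-38 - 23/3) = 687*(-137/3) = -31373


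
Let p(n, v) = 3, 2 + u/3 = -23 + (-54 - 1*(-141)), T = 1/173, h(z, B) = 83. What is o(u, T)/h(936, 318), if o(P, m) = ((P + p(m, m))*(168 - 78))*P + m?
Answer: 547347781/14359 ≈ 38119.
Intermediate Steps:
T = 1/173 ≈ 0.0057803
u = 186 (u = -6 + 3*(-23 + (-54 - 1*(-141))) = -6 + 3*(-23 + (-54 + 141)) = -6 + 3*(-23 + 87) = -6 + 3*64 = -6 + 192 = 186)
o(P, m) = m + P*(270 + 90*P) (o(P, m) = ((P + 3)*(168 - 78))*P + m = ((3 + P)*90)*P + m = (270 + 90*P)*P + m = P*(270 + 90*P) + m = m + P*(270 + 90*P))
o(u, T)/h(936, 318) = (1/173 + 90*186**2 + 270*186)/83 = (1/173 + 90*34596 + 50220)*(1/83) = (1/173 + 3113640 + 50220)*(1/83) = (547347781/173)*(1/83) = 547347781/14359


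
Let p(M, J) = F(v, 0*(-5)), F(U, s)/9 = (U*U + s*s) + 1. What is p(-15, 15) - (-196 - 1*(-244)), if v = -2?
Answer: -3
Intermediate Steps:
F(U, s) = 9 + 9*U² + 9*s² (F(U, s) = 9*((U*U + s*s) + 1) = 9*((U² + s²) + 1) = 9*(1 + U² + s²) = 9 + 9*U² + 9*s²)
p(M, J) = 45 (p(M, J) = 9 + 9*(-2)² + 9*(0*(-5))² = 9 + 9*4 + 9*0² = 9 + 36 + 9*0 = 9 + 36 + 0 = 45)
p(-15, 15) - (-196 - 1*(-244)) = 45 - (-196 - 1*(-244)) = 45 - (-196 + 244) = 45 - 1*48 = 45 - 48 = -3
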